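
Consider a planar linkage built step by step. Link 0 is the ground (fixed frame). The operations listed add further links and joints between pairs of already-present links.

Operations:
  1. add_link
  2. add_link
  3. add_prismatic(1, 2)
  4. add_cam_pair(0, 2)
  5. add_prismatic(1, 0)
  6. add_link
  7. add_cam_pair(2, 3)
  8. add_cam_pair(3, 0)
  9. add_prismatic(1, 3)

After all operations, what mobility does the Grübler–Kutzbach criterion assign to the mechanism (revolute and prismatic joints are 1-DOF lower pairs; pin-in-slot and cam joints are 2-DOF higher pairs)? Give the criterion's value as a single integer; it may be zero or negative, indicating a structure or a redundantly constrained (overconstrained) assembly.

M = 0

link 0 = ground. State L|J1|J2 = 1|0|0
+link1  2|0|0
+link2  3|0|0
P(1,2) f=1→J1  3|1|0
C(0,2) f=2→J2  3|1|1
P(1,0) f=1→J1  3|2|1
+link3  4|2|1
C(2,3) f=2→J2  4|2|2
C(3,0) f=2→J2  4|2|3
P(1,3) f=1→J1  4|3|3
M = 3(4−1)−2·3−3 = 9−6−3 = 0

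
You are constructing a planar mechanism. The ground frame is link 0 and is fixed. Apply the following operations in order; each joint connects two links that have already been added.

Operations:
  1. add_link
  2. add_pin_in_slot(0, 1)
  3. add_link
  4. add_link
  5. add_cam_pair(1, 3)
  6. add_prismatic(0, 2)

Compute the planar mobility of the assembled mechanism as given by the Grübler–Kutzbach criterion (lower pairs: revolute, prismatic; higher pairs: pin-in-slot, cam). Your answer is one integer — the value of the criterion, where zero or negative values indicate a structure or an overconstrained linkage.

M = 5

ground; <1,0,0>
#1 <2,0,0>
PS:0↔1 J2 <2,0,1>
#2 <3,0,1>
#3 <4,0,1>
C:1↔3 J2 <4,0,2>
P:0↔2 J1 <4,1,2>
3×3 − 2×1 − 1×2 = 5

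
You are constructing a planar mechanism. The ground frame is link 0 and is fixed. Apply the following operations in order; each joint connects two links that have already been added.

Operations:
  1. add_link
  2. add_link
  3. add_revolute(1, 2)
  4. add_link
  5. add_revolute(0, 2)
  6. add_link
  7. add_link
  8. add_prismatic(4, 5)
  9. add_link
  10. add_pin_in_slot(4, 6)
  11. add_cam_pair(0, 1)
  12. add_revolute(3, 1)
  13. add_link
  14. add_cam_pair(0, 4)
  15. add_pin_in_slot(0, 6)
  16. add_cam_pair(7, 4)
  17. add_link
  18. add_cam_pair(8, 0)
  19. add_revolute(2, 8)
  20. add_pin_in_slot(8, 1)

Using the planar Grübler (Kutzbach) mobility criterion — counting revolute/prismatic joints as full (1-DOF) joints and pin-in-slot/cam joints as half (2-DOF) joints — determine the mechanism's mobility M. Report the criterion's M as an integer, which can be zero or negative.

[1;0;0] (link 0 is ground)
L+ [2;0;0]
L+ [3;0;0]
R(1,2)∈J1 [3;1;0]
L+ [4;1;0]
R(0,2)∈J1 [4;2;0]
L+ [5;2;0]
L+ [6;2;0]
P(4,5)∈J1 [6;3;0]
L+ [7;3;0]
PS(4,6)∈J2 [7;3;1]
C(0,1)∈J2 [7;3;2]
R(3,1)∈J1 [7;4;2]
L+ [8;4;2]
C(0,4)∈J2 [8;4;3]
PS(0,6)∈J2 [8;4;4]
C(7,4)∈J2 [8;4;5]
L+ [9;4;5]
C(8,0)∈J2 [9;4;6]
R(2,8)∈J1 [9;5;6]
PS(8,1)∈J2 [9;5;7]
mobility = 24 − 10 − 7 = 7

M = 7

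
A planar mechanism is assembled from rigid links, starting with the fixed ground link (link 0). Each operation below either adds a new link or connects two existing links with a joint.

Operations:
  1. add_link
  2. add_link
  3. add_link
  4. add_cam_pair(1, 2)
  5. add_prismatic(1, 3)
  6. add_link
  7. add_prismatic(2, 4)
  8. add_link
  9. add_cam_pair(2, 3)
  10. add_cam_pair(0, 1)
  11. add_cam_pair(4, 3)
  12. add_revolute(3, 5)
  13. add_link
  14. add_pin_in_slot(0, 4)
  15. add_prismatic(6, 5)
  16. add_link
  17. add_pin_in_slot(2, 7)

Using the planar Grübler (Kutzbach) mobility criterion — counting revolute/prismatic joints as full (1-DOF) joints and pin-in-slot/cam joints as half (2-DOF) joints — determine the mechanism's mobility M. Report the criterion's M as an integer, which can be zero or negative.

M = 7

link 0 = ground. State L|J1|J2 = 1|0|0
+link1  2|0|0
+link2  3|0|0
+link3  4|0|0
C(1,2) f=2→J2  4|0|1
P(1,3) f=1→J1  4|1|1
+link4  5|1|1
P(2,4) f=1→J1  5|2|1
+link5  6|2|1
C(2,3) f=2→J2  6|2|2
C(0,1) f=2→J2  6|2|3
C(4,3) f=2→J2  6|2|4
R(3,5) f=1→J1  6|3|4
+link6  7|3|4
PS(0,4) f=2→J2  7|3|5
P(6,5) f=1→J1  7|4|5
+link7  8|4|5
PS(2,7) f=2→J2  8|4|6
M = 3(8−1)−2·4−6 = 21−8−6 = 7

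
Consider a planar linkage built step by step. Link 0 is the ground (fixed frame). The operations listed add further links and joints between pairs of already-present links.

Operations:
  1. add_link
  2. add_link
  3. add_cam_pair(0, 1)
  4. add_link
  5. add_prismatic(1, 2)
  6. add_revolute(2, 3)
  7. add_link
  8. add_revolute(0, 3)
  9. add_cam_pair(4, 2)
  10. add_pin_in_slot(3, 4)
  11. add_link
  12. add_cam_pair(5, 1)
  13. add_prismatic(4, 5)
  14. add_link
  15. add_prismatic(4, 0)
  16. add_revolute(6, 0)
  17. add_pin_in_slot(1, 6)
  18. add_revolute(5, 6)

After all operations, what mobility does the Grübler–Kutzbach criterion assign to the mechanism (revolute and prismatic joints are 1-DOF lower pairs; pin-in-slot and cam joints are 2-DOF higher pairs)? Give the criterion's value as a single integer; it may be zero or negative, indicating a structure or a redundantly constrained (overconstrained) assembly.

link 0 = ground. State L|J1|J2 = 1|0|0
+link1  2|0|0
+link2  3|0|0
C(0,1) f=2→J2  3|0|1
+link3  4|0|1
P(1,2) f=1→J1  4|1|1
R(2,3) f=1→J1  4|2|1
+link4  5|2|1
R(0,3) f=1→J1  5|3|1
C(4,2) f=2→J2  5|3|2
PS(3,4) f=2→J2  5|3|3
+link5  6|3|3
C(5,1) f=2→J2  6|3|4
P(4,5) f=1→J1  6|4|4
+link6  7|4|4
P(4,0) f=1→J1  7|5|4
R(6,0) f=1→J1  7|6|4
PS(1,6) f=2→J2  7|6|5
R(5,6) f=1→J1  7|7|5
M = 3(7−1)−2·7−5 = 18−14−5 = -1

M = -1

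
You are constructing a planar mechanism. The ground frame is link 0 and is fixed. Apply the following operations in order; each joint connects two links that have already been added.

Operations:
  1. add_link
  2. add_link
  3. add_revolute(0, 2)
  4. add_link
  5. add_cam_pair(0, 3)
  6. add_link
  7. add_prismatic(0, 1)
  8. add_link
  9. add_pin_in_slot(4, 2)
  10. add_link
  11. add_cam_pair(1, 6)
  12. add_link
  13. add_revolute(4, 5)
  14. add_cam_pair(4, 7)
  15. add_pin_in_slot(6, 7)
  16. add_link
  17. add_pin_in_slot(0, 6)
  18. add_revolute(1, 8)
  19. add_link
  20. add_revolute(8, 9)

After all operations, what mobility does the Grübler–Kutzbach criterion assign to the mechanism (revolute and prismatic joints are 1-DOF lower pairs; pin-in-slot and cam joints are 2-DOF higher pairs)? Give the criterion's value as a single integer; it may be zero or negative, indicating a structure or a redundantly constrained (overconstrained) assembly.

ground; <1,0,0>
#1 <2,0,0>
#2 <3,0,0>
R:0↔2 J1 <3,1,0>
#3 <4,1,0>
C:0↔3 J2 <4,1,1>
#4 <5,1,1>
P:0↔1 J1 <5,2,1>
#5 <6,2,1>
PS:4↔2 J2 <6,2,2>
#6 <7,2,2>
C:1↔6 J2 <7,2,3>
#7 <8,2,3>
R:4↔5 J1 <8,3,3>
C:4↔7 J2 <8,3,4>
PS:6↔7 J2 <8,3,5>
#8 <9,3,5>
PS:0↔6 J2 <9,3,6>
R:1↔8 J1 <9,4,6>
#9 <10,4,6>
R:8↔9 J1 <10,5,6>
3×9 − 2×5 − 1×6 = 11

M = 11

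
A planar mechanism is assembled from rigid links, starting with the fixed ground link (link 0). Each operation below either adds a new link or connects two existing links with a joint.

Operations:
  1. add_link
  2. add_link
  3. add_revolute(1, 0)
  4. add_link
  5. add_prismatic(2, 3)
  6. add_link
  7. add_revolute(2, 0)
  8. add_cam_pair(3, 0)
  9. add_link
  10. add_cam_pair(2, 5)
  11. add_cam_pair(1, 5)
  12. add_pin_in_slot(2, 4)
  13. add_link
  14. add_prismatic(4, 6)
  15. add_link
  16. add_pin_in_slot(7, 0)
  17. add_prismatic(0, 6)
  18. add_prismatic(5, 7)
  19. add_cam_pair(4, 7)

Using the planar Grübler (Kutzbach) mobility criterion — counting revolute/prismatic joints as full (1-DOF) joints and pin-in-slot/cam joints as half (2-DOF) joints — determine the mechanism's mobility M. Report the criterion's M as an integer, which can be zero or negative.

M = 3

L=1 J1=0 J2=0
add link → L=2 J1=0 J2=0
add link → L=3 J1=0 J2=0
R@1,0 dof=1 J1 → L=3 J1=1 J2=0
add link → L=4 J1=1 J2=0
P@2,3 dof=1 J1 → L=4 J1=2 J2=0
add link → L=5 J1=2 J2=0
R@2,0 dof=1 J1 → L=5 J1=3 J2=0
C@3,0 dof=2 J2 → L=5 J1=3 J2=1
add link → L=6 J1=3 J2=1
C@2,5 dof=2 J2 → L=6 J1=3 J2=2
C@1,5 dof=2 J2 → L=6 J1=3 J2=3
PS@2,4 dof=2 J2 → L=6 J1=3 J2=4
add link → L=7 J1=3 J2=4
P@4,6 dof=1 J1 → L=7 J1=4 J2=4
add link → L=8 J1=4 J2=4
PS@7,0 dof=2 J2 → L=8 J1=4 J2=5
P@0,6 dof=1 J1 → L=8 J1=5 J2=5
P@5,7 dof=1 J1 → L=8 J1=6 J2=5
C@4,7 dof=2 J2 → L=8 J1=6 J2=6
M=3(L−1)−2J1−J2=3·7−2·6−6=3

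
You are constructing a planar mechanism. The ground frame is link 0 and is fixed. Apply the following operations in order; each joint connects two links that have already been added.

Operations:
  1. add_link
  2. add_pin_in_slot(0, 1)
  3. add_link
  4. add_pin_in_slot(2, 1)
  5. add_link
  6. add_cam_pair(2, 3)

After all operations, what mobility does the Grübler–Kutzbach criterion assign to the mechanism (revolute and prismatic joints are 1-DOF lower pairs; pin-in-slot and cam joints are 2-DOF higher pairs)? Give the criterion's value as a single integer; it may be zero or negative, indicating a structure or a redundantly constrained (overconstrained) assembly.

M = 6

(L,J1,J2)=(1,0,0); link0 fixed
link1: (2,0,0)
PS 0-1 [J2]: (2,0,1)
link2: (3,0,1)
PS 2-1 [J2]: (3,0,2)
link3: (4,0,2)
C 2-3 [J2]: (4,0,3)
Grübler: 3·3 − 2·0 − 3 = 6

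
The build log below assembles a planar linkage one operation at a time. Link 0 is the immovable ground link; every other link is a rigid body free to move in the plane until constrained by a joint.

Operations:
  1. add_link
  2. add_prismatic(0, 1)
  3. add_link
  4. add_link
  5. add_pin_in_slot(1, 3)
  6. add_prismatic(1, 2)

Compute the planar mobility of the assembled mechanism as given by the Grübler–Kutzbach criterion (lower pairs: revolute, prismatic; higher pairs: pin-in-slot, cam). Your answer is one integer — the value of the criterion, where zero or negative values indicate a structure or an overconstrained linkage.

M = 4

L=1 J1=0 J2=0
add link → L=2 J1=0 J2=0
P@0,1 dof=1 J1 → L=2 J1=1 J2=0
add link → L=3 J1=1 J2=0
add link → L=4 J1=1 J2=0
PS@1,3 dof=2 J2 → L=4 J1=1 J2=1
P@1,2 dof=1 J1 → L=4 J1=2 J2=1
M=3(L−1)−2J1−J2=3·3−2·2−1=4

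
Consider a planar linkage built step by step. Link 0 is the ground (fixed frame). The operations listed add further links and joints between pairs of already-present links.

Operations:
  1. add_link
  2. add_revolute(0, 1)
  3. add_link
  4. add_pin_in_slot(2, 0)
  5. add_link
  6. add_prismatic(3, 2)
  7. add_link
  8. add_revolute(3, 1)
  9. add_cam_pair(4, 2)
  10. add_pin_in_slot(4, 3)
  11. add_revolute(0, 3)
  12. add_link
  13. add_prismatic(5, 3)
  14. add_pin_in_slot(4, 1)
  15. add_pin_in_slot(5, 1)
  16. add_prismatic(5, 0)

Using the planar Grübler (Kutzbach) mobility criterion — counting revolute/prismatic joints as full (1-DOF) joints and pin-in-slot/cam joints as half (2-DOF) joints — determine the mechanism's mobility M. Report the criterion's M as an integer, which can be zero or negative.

[1;0;0] (link 0 is ground)
L+ [2;0;0]
R(0,1)∈J1 [2;1;0]
L+ [3;1;0]
PS(2,0)∈J2 [3;1;1]
L+ [4;1;1]
P(3,2)∈J1 [4;2;1]
L+ [5;2;1]
R(3,1)∈J1 [5;3;1]
C(4,2)∈J2 [5;3;2]
PS(4,3)∈J2 [5;3;3]
R(0,3)∈J1 [5;4;3]
L+ [6;4;3]
P(5,3)∈J1 [6;5;3]
PS(4,1)∈J2 [6;5;4]
PS(5,1)∈J2 [6;5;5]
P(5,0)∈J1 [6;6;5]
mobility = 15 − 12 − 5 = -2

M = -2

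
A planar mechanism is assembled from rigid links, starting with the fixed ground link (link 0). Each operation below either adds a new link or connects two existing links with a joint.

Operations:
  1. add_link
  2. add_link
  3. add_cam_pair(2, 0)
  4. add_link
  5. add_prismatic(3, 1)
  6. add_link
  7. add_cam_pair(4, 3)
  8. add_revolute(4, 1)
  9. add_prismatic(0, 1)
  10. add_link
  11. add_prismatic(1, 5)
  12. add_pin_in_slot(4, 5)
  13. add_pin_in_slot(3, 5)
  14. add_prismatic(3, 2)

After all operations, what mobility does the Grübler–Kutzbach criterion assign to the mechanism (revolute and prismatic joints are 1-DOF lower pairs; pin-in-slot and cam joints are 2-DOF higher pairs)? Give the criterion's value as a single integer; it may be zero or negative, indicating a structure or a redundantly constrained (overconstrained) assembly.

(L,J1,J2)=(1,0,0); link0 fixed
link1: (2,0,0)
link2: (3,0,0)
C 2-0 [J2]: (3,0,1)
link3: (4,0,1)
P 3-1 [J1]: (4,1,1)
link4: (5,1,1)
C 4-3 [J2]: (5,1,2)
R 4-1 [J1]: (5,2,2)
P 0-1 [J1]: (5,3,2)
link5: (6,3,2)
P 1-5 [J1]: (6,4,2)
PS 4-5 [J2]: (6,4,3)
PS 3-5 [J2]: (6,4,4)
P 3-2 [J1]: (6,5,4)
Grübler: 3·5 − 2·5 − 4 = 1

M = 1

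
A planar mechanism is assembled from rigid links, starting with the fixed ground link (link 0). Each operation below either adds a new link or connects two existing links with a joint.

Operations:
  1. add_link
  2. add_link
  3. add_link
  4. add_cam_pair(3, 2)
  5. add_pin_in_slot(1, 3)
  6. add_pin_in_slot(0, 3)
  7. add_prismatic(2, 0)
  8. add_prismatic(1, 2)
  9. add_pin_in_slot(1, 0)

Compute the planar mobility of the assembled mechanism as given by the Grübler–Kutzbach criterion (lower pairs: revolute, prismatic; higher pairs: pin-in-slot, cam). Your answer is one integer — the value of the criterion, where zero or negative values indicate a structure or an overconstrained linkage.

link 0 = ground. State L|J1|J2 = 1|0|0
+link1  2|0|0
+link2  3|0|0
+link3  4|0|0
C(3,2) f=2→J2  4|0|1
PS(1,3) f=2→J2  4|0|2
PS(0,3) f=2→J2  4|0|3
P(2,0) f=1→J1  4|1|3
P(1,2) f=1→J1  4|2|3
PS(1,0) f=2→J2  4|2|4
M = 3(4−1)−2·2−4 = 9−4−4 = 1

M = 1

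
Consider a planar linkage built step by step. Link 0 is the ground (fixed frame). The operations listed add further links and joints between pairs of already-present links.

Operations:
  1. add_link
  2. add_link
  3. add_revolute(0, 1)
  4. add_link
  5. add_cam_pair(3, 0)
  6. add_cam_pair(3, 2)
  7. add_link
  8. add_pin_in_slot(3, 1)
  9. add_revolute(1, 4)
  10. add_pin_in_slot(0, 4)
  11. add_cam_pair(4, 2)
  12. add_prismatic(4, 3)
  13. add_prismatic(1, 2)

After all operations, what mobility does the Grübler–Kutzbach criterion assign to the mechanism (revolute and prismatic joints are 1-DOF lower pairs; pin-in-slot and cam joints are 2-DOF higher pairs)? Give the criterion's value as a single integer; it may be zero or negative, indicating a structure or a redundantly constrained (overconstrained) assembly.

[1;0;0] (link 0 is ground)
L+ [2;0;0]
L+ [3;0;0]
R(0,1)∈J1 [3;1;0]
L+ [4;1;0]
C(3,0)∈J2 [4;1;1]
C(3,2)∈J2 [4;1;2]
L+ [5;1;2]
PS(3,1)∈J2 [5;1;3]
R(1,4)∈J1 [5;2;3]
PS(0,4)∈J2 [5;2;4]
C(4,2)∈J2 [5;2;5]
P(4,3)∈J1 [5;3;5]
P(1,2)∈J1 [5;4;5]
mobility = 12 − 8 − 5 = -1

M = -1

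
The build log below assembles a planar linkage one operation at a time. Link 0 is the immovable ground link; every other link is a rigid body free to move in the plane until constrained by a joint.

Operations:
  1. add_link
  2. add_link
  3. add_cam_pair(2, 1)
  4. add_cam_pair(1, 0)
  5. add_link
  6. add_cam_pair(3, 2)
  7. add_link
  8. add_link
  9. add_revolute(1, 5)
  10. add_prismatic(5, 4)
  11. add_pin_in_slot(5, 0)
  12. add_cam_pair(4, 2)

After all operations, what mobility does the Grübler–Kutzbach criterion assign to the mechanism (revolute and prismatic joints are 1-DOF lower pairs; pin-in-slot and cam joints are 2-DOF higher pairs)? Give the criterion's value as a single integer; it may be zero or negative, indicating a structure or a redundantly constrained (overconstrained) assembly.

M = 6

[1;0;0] (link 0 is ground)
L+ [2;0;0]
L+ [3;0;0]
C(2,1)∈J2 [3;0;1]
C(1,0)∈J2 [3;0;2]
L+ [4;0;2]
C(3,2)∈J2 [4;0;3]
L+ [5;0;3]
L+ [6;0;3]
R(1,5)∈J1 [6;1;3]
P(5,4)∈J1 [6;2;3]
PS(5,0)∈J2 [6;2;4]
C(4,2)∈J2 [6;2;5]
mobility = 15 − 4 − 5 = 6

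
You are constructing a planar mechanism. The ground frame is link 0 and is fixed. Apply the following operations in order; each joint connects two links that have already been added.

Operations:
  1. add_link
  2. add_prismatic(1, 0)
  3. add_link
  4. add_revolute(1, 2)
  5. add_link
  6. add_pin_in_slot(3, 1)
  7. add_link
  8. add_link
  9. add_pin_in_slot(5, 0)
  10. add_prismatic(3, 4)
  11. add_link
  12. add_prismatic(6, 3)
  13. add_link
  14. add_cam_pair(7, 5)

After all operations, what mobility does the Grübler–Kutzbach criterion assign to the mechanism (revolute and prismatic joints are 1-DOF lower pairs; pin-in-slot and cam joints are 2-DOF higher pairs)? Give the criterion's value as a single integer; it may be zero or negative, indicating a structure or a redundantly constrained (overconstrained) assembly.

link 0 = ground. State L|J1|J2 = 1|0|0
+link1  2|0|0
P(1,0) f=1→J1  2|1|0
+link2  3|1|0
R(1,2) f=1→J1  3|2|0
+link3  4|2|0
PS(3,1) f=2→J2  4|2|1
+link4  5|2|1
+link5  6|2|1
PS(5,0) f=2→J2  6|2|2
P(3,4) f=1→J1  6|3|2
+link6  7|3|2
P(6,3) f=1→J1  7|4|2
+link7  8|4|2
C(7,5) f=2→J2  8|4|3
M = 3(8−1)−2·4−3 = 21−8−3 = 10

M = 10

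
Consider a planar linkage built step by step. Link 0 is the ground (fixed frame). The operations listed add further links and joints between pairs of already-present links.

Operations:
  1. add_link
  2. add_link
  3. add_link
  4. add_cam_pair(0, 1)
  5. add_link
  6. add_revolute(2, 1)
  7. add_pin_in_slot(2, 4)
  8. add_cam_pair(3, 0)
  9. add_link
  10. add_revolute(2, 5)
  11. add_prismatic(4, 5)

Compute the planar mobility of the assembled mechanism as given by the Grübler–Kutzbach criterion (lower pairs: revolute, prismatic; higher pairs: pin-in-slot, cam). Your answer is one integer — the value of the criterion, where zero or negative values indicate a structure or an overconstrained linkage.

L=1 J1=0 J2=0
add link → L=2 J1=0 J2=0
add link → L=3 J1=0 J2=0
add link → L=4 J1=0 J2=0
C@0,1 dof=2 J2 → L=4 J1=0 J2=1
add link → L=5 J1=0 J2=1
R@2,1 dof=1 J1 → L=5 J1=1 J2=1
PS@2,4 dof=2 J2 → L=5 J1=1 J2=2
C@3,0 dof=2 J2 → L=5 J1=1 J2=3
add link → L=6 J1=1 J2=3
R@2,5 dof=1 J1 → L=6 J1=2 J2=3
P@4,5 dof=1 J1 → L=6 J1=3 J2=3
M=3(L−1)−2J1−J2=3·5−2·3−3=6

M = 6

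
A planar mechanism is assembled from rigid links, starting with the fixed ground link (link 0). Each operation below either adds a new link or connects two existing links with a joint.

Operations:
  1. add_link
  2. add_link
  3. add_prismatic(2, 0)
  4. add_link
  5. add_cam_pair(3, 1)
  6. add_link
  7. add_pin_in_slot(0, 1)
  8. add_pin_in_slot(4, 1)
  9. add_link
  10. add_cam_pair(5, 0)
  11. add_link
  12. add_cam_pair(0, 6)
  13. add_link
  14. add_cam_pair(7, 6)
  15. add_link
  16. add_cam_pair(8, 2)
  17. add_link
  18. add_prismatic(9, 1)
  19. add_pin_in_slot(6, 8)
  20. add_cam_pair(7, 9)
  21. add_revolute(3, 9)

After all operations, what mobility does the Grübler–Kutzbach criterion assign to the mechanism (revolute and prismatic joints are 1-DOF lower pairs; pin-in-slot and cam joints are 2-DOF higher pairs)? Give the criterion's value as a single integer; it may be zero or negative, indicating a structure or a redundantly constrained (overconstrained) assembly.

M = 12

link 0 = ground. State L|J1|J2 = 1|0|0
+link1  2|0|0
+link2  3|0|0
P(2,0) f=1→J1  3|1|0
+link3  4|1|0
C(3,1) f=2→J2  4|1|1
+link4  5|1|1
PS(0,1) f=2→J2  5|1|2
PS(4,1) f=2→J2  5|1|3
+link5  6|1|3
C(5,0) f=2→J2  6|1|4
+link6  7|1|4
C(0,6) f=2→J2  7|1|5
+link7  8|1|5
C(7,6) f=2→J2  8|1|6
+link8  9|1|6
C(8,2) f=2→J2  9|1|7
+link9  10|1|7
P(9,1) f=1→J1  10|2|7
PS(6,8) f=2→J2  10|2|8
C(7,9) f=2→J2  10|2|9
R(3,9) f=1→J1  10|3|9
M = 3(10−1)−2·3−9 = 27−6−9 = 12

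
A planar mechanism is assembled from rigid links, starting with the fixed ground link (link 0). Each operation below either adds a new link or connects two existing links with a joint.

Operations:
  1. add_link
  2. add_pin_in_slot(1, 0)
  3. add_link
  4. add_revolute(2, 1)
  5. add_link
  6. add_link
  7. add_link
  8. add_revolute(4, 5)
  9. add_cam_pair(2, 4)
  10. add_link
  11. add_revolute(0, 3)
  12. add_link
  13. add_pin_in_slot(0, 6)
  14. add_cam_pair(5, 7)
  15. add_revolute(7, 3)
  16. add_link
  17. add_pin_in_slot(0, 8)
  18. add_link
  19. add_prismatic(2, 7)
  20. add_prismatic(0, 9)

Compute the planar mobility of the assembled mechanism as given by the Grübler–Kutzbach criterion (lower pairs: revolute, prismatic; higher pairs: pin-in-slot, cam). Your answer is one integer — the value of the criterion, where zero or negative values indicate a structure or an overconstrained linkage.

M = 10

(L,J1,J2)=(1,0,0); link0 fixed
link1: (2,0,0)
PS 1-0 [J2]: (2,0,1)
link2: (3,0,1)
R 2-1 [J1]: (3,1,1)
link3: (4,1,1)
link4: (5,1,1)
link5: (6,1,1)
R 4-5 [J1]: (6,2,1)
C 2-4 [J2]: (6,2,2)
link6: (7,2,2)
R 0-3 [J1]: (7,3,2)
link7: (8,3,2)
PS 0-6 [J2]: (8,3,3)
C 5-7 [J2]: (8,3,4)
R 7-3 [J1]: (8,4,4)
link8: (9,4,4)
PS 0-8 [J2]: (9,4,5)
link9: (10,4,5)
P 2-7 [J1]: (10,5,5)
P 0-9 [J1]: (10,6,5)
Grübler: 3·9 − 2·6 − 5 = 10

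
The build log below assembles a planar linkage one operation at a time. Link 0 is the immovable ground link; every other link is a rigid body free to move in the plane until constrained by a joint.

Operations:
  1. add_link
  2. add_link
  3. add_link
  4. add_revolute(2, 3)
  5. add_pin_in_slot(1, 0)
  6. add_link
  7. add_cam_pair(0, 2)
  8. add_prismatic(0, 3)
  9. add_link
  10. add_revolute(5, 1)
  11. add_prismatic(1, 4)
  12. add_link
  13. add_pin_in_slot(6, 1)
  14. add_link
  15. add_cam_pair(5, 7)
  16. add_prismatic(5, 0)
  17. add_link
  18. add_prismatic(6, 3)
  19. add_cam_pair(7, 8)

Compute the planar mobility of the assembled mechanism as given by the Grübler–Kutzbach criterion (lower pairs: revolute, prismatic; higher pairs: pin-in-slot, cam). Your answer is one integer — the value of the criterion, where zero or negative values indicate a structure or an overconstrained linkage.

ground; <1,0,0>
#1 <2,0,0>
#2 <3,0,0>
#3 <4,0,0>
R:2↔3 J1 <4,1,0>
PS:1↔0 J2 <4,1,1>
#4 <5,1,1>
C:0↔2 J2 <5,1,2>
P:0↔3 J1 <5,2,2>
#5 <6,2,2>
R:5↔1 J1 <6,3,2>
P:1↔4 J1 <6,4,2>
#6 <7,4,2>
PS:6↔1 J2 <7,4,3>
#7 <8,4,3>
C:5↔7 J2 <8,4,4>
P:5↔0 J1 <8,5,4>
#8 <9,5,4>
P:6↔3 J1 <9,6,4>
C:7↔8 J2 <9,6,5>
3×8 − 2×6 − 1×5 = 7

M = 7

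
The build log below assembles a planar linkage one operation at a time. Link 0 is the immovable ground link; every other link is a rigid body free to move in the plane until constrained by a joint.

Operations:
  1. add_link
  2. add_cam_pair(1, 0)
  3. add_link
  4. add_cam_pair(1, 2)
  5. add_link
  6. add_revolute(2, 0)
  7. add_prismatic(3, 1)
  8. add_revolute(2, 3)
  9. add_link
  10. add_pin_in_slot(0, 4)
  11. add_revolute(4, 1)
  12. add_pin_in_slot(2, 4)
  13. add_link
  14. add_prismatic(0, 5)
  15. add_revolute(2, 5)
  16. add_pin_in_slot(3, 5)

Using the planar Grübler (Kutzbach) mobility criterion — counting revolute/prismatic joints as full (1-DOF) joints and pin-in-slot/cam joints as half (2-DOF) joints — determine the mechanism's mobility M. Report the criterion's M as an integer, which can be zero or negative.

M = -2

link 0 = ground. State L|J1|J2 = 1|0|0
+link1  2|0|0
C(1,0) f=2→J2  2|0|1
+link2  3|0|1
C(1,2) f=2→J2  3|0|2
+link3  4|0|2
R(2,0) f=1→J1  4|1|2
P(3,1) f=1→J1  4|2|2
R(2,3) f=1→J1  4|3|2
+link4  5|3|2
PS(0,4) f=2→J2  5|3|3
R(4,1) f=1→J1  5|4|3
PS(2,4) f=2→J2  5|4|4
+link5  6|4|4
P(0,5) f=1→J1  6|5|4
R(2,5) f=1→J1  6|6|4
PS(3,5) f=2→J2  6|6|5
M = 3(6−1)−2·6−5 = 15−12−5 = -2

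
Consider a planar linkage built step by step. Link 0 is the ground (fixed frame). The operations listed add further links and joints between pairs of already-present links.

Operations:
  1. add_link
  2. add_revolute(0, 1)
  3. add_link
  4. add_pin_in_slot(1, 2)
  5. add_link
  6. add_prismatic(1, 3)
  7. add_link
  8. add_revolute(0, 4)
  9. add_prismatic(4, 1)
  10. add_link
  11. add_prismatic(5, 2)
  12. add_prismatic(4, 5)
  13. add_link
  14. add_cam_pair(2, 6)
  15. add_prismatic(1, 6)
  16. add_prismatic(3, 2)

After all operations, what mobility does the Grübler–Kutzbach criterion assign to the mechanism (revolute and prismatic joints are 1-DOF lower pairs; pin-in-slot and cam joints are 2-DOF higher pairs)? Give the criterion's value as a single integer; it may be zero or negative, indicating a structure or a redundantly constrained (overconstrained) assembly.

M = 0

(L,J1,J2)=(1,0,0); link0 fixed
link1: (2,0,0)
R 0-1 [J1]: (2,1,0)
link2: (3,1,0)
PS 1-2 [J2]: (3,1,1)
link3: (4,1,1)
P 1-3 [J1]: (4,2,1)
link4: (5,2,1)
R 0-4 [J1]: (5,3,1)
P 4-1 [J1]: (5,4,1)
link5: (6,4,1)
P 5-2 [J1]: (6,5,1)
P 4-5 [J1]: (6,6,1)
link6: (7,6,1)
C 2-6 [J2]: (7,6,2)
P 1-6 [J1]: (7,7,2)
P 3-2 [J1]: (7,8,2)
Grübler: 3·6 − 2·8 − 2 = 0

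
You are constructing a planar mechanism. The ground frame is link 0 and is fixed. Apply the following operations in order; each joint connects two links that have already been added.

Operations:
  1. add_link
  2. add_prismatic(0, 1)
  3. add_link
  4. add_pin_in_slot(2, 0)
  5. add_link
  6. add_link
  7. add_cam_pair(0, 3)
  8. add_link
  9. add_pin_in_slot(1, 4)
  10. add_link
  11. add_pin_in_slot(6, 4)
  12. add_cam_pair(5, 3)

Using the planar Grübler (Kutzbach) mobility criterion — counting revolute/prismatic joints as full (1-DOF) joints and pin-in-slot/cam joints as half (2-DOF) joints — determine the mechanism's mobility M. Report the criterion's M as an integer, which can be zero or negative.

M = 11

link 0 = ground. State L|J1|J2 = 1|0|0
+link1  2|0|0
P(0,1) f=1→J1  2|1|0
+link2  3|1|0
PS(2,0) f=2→J2  3|1|1
+link3  4|1|1
+link4  5|1|1
C(0,3) f=2→J2  5|1|2
+link5  6|1|2
PS(1,4) f=2→J2  6|1|3
+link6  7|1|3
PS(6,4) f=2→J2  7|1|4
C(5,3) f=2→J2  7|1|5
M = 3(7−1)−2·1−5 = 18−2−5 = 11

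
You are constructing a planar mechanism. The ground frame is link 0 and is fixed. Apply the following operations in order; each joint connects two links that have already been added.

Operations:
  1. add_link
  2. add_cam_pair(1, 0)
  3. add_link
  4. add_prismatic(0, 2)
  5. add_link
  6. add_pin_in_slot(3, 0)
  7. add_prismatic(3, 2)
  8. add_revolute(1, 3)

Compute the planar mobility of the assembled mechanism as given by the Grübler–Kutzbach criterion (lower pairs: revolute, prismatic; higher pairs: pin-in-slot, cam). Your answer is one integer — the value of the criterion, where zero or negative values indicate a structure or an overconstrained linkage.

M = 1

link 0 = ground. State L|J1|J2 = 1|0|0
+link1  2|0|0
C(1,0) f=2→J2  2|0|1
+link2  3|0|1
P(0,2) f=1→J1  3|1|1
+link3  4|1|1
PS(3,0) f=2→J2  4|1|2
P(3,2) f=1→J1  4|2|2
R(1,3) f=1→J1  4|3|2
M = 3(4−1)−2·3−2 = 9−6−2 = 1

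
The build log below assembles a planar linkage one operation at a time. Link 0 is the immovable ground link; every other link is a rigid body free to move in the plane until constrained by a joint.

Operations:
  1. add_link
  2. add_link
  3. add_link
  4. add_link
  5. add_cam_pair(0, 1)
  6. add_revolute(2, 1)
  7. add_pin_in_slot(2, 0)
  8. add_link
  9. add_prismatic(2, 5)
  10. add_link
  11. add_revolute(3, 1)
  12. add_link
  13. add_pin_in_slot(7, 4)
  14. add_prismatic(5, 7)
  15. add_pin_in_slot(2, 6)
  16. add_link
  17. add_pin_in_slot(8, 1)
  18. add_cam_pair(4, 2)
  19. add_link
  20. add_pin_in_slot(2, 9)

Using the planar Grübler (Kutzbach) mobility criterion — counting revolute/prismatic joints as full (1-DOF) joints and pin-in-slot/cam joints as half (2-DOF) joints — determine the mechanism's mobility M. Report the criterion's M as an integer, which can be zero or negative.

M = 12

ground; <1,0,0>
#1 <2,0,0>
#2 <3,0,0>
#3 <4,0,0>
#4 <5,0,0>
C:0↔1 J2 <5,0,1>
R:2↔1 J1 <5,1,1>
PS:2↔0 J2 <5,1,2>
#5 <6,1,2>
P:2↔5 J1 <6,2,2>
#6 <7,2,2>
R:3↔1 J1 <7,3,2>
#7 <8,3,2>
PS:7↔4 J2 <8,3,3>
P:5↔7 J1 <8,4,3>
PS:2↔6 J2 <8,4,4>
#8 <9,4,4>
PS:8↔1 J2 <9,4,5>
C:4↔2 J2 <9,4,6>
#9 <10,4,6>
PS:2↔9 J2 <10,4,7>
3×9 − 2×4 − 1×7 = 12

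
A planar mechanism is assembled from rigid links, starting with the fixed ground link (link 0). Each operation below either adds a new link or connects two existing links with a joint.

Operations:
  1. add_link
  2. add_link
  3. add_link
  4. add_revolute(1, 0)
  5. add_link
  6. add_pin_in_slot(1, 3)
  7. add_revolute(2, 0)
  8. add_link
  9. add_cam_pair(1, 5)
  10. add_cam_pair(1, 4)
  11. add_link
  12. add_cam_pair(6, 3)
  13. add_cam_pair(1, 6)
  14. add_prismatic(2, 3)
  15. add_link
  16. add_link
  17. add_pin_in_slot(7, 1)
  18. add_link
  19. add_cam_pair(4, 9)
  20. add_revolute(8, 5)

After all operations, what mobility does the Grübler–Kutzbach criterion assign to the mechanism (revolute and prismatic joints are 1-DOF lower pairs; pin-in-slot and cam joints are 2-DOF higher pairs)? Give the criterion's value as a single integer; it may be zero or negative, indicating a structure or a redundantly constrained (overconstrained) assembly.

ground; <1,0,0>
#1 <2,0,0>
#2 <3,0,0>
#3 <4,0,0>
R:1↔0 J1 <4,1,0>
#4 <5,1,0>
PS:1↔3 J2 <5,1,1>
R:2↔0 J1 <5,2,1>
#5 <6,2,1>
C:1↔5 J2 <6,2,2>
C:1↔4 J2 <6,2,3>
#6 <7,2,3>
C:6↔3 J2 <7,2,4>
C:1↔6 J2 <7,2,5>
P:2↔3 J1 <7,3,5>
#7 <8,3,5>
#8 <9,3,5>
PS:7↔1 J2 <9,3,6>
#9 <10,3,6>
C:4↔9 J2 <10,3,7>
R:8↔5 J1 <10,4,7>
3×9 − 2×4 − 1×7 = 12

M = 12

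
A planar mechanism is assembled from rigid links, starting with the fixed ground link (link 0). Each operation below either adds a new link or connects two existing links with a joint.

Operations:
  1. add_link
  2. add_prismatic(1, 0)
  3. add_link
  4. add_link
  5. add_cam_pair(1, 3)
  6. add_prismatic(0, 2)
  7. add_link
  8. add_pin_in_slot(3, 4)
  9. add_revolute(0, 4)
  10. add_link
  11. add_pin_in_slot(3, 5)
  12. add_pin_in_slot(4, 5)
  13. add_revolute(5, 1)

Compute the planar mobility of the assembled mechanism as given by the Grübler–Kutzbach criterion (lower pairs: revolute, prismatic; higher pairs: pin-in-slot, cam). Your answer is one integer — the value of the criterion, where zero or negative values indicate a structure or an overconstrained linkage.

M = 3

ground; <1,0,0>
#1 <2,0,0>
P:1↔0 J1 <2,1,0>
#2 <3,1,0>
#3 <4,1,0>
C:1↔3 J2 <4,1,1>
P:0↔2 J1 <4,2,1>
#4 <5,2,1>
PS:3↔4 J2 <5,2,2>
R:0↔4 J1 <5,3,2>
#5 <6,3,2>
PS:3↔5 J2 <6,3,3>
PS:4↔5 J2 <6,3,4>
R:5↔1 J1 <6,4,4>
3×5 − 2×4 − 1×4 = 3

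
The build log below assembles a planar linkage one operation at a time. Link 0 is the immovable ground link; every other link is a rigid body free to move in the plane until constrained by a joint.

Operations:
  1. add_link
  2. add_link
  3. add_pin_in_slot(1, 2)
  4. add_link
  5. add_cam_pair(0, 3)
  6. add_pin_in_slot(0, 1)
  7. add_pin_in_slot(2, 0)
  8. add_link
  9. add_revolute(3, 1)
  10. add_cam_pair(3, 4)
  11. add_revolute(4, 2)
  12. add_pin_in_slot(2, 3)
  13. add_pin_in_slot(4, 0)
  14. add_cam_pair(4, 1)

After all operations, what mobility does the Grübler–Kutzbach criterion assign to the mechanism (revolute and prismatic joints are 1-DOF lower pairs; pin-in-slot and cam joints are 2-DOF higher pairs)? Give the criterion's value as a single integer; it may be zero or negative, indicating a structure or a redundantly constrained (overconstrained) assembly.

[1;0;0] (link 0 is ground)
L+ [2;0;0]
L+ [3;0;0]
PS(1,2)∈J2 [3;0;1]
L+ [4;0;1]
C(0,3)∈J2 [4;0;2]
PS(0,1)∈J2 [4;0;3]
PS(2,0)∈J2 [4;0;4]
L+ [5;0;4]
R(3,1)∈J1 [5;1;4]
C(3,4)∈J2 [5;1;5]
R(4,2)∈J1 [5;2;5]
PS(2,3)∈J2 [5;2;6]
PS(4,0)∈J2 [5;2;7]
C(4,1)∈J2 [5;2;8]
mobility = 12 − 4 − 8 = 0

M = 0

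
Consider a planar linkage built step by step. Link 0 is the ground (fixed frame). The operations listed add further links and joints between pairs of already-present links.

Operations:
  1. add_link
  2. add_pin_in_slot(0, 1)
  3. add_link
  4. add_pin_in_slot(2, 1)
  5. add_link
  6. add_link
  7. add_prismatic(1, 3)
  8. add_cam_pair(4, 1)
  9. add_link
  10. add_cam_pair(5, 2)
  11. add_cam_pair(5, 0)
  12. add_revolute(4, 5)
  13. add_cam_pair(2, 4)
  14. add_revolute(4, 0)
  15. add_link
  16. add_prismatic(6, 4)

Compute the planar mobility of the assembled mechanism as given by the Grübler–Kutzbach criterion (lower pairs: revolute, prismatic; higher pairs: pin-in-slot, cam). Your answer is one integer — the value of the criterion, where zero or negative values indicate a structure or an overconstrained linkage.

(L,J1,J2)=(1,0,0); link0 fixed
link1: (2,0,0)
PS 0-1 [J2]: (2,0,1)
link2: (3,0,1)
PS 2-1 [J2]: (3,0,2)
link3: (4,0,2)
link4: (5,0,2)
P 1-3 [J1]: (5,1,2)
C 4-1 [J2]: (5,1,3)
link5: (6,1,3)
C 5-2 [J2]: (6,1,4)
C 5-0 [J2]: (6,1,5)
R 4-5 [J1]: (6,2,5)
C 2-4 [J2]: (6,2,6)
R 4-0 [J1]: (6,3,6)
link6: (7,3,6)
P 6-4 [J1]: (7,4,6)
Grübler: 3·6 − 2·4 − 6 = 4

M = 4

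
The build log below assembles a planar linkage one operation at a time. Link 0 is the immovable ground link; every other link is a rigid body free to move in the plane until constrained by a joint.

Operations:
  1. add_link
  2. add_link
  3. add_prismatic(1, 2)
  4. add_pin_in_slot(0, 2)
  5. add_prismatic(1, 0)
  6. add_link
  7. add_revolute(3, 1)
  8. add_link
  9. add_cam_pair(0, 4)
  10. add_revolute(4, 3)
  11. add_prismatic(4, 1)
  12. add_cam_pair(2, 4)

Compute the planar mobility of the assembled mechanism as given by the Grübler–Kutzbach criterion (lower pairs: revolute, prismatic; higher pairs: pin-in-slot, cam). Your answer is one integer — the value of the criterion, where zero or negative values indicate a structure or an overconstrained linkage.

M = -1

ground; <1,0,0>
#1 <2,0,0>
#2 <3,0,0>
P:1↔2 J1 <3,1,0>
PS:0↔2 J2 <3,1,1>
P:1↔0 J1 <3,2,1>
#3 <4,2,1>
R:3↔1 J1 <4,3,1>
#4 <5,3,1>
C:0↔4 J2 <5,3,2>
R:4↔3 J1 <5,4,2>
P:4↔1 J1 <5,5,2>
C:2↔4 J2 <5,5,3>
3×4 − 2×5 − 1×3 = -1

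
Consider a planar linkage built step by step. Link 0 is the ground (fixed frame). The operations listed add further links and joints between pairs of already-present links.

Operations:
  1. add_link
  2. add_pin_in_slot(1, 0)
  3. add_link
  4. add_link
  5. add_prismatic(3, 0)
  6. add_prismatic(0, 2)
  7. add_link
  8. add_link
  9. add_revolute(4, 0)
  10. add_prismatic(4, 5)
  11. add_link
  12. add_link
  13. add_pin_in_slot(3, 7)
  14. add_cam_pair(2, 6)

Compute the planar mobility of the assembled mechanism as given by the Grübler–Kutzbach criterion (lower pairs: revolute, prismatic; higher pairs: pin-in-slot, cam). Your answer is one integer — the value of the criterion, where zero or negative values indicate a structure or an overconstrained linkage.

M = 10

link 0 = ground. State L|J1|J2 = 1|0|0
+link1  2|0|0
PS(1,0) f=2→J2  2|0|1
+link2  3|0|1
+link3  4|0|1
P(3,0) f=1→J1  4|1|1
P(0,2) f=1→J1  4|2|1
+link4  5|2|1
+link5  6|2|1
R(4,0) f=1→J1  6|3|1
P(4,5) f=1→J1  6|4|1
+link6  7|4|1
+link7  8|4|1
PS(3,7) f=2→J2  8|4|2
C(2,6) f=2→J2  8|4|3
M = 3(8−1)−2·4−3 = 21−8−3 = 10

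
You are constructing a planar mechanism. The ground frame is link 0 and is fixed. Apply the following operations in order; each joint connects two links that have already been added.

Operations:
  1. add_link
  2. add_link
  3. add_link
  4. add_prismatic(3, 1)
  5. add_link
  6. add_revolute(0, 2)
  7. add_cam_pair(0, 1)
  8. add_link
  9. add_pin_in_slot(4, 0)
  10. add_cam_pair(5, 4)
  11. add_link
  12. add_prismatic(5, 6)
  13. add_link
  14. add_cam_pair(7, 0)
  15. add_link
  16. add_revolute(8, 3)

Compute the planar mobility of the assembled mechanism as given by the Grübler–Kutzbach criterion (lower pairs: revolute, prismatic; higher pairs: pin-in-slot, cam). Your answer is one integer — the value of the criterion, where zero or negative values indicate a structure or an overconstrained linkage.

M = 12

ground; <1,0,0>
#1 <2,0,0>
#2 <3,0,0>
#3 <4,0,0>
P:3↔1 J1 <4,1,0>
#4 <5,1,0>
R:0↔2 J1 <5,2,0>
C:0↔1 J2 <5,2,1>
#5 <6,2,1>
PS:4↔0 J2 <6,2,2>
C:5↔4 J2 <6,2,3>
#6 <7,2,3>
P:5↔6 J1 <7,3,3>
#7 <8,3,3>
C:7↔0 J2 <8,3,4>
#8 <9,3,4>
R:8↔3 J1 <9,4,4>
3×8 − 2×4 − 1×4 = 12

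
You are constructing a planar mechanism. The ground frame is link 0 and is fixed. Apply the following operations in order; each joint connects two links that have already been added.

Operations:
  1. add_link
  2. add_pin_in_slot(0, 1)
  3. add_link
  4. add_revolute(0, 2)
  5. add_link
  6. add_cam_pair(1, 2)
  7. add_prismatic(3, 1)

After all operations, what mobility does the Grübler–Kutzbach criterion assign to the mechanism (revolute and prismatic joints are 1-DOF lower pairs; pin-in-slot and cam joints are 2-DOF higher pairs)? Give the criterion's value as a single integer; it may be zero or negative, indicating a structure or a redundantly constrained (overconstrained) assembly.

ground; <1,0,0>
#1 <2,0,0>
PS:0↔1 J2 <2,0,1>
#2 <3,0,1>
R:0↔2 J1 <3,1,1>
#3 <4,1,1>
C:1↔2 J2 <4,1,2>
P:3↔1 J1 <4,2,2>
3×3 − 2×2 − 1×2 = 3

M = 3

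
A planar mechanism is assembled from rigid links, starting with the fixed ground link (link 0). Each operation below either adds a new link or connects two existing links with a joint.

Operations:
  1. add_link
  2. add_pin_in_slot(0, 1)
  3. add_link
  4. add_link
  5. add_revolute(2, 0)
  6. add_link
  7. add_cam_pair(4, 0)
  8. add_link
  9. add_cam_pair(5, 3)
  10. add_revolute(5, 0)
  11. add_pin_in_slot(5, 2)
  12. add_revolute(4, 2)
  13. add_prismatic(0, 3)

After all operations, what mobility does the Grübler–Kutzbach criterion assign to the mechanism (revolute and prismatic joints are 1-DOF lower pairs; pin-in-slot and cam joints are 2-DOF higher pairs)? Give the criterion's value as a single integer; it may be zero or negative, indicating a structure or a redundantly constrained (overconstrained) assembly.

link 0 = ground. State L|J1|J2 = 1|0|0
+link1  2|0|0
PS(0,1) f=2→J2  2|0|1
+link2  3|0|1
+link3  4|0|1
R(2,0) f=1→J1  4|1|1
+link4  5|1|1
C(4,0) f=2→J2  5|1|2
+link5  6|1|2
C(5,3) f=2→J2  6|1|3
R(5,0) f=1→J1  6|2|3
PS(5,2) f=2→J2  6|2|4
R(4,2) f=1→J1  6|3|4
P(0,3) f=1→J1  6|4|4
M = 3(6−1)−2·4−4 = 15−8−4 = 3

M = 3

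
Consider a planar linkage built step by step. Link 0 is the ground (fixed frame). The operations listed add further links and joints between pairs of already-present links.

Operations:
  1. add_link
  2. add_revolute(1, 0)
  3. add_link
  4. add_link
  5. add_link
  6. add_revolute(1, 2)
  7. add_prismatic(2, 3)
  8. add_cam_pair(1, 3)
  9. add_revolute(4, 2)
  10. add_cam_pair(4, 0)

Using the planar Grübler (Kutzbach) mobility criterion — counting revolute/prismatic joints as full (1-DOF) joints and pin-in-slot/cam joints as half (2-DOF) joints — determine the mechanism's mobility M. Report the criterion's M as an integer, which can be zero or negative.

L=1 J1=0 J2=0
add link → L=2 J1=0 J2=0
R@1,0 dof=1 J1 → L=2 J1=1 J2=0
add link → L=3 J1=1 J2=0
add link → L=4 J1=1 J2=0
add link → L=5 J1=1 J2=0
R@1,2 dof=1 J1 → L=5 J1=2 J2=0
P@2,3 dof=1 J1 → L=5 J1=3 J2=0
C@1,3 dof=2 J2 → L=5 J1=3 J2=1
R@4,2 dof=1 J1 → L=5 J1=4 J2=1
C@4,0 dof=2 J2 → L=5 J1=4 J2=2
M=3(L−1)−2J1−J2=3·4−2·4−2=2

M = 2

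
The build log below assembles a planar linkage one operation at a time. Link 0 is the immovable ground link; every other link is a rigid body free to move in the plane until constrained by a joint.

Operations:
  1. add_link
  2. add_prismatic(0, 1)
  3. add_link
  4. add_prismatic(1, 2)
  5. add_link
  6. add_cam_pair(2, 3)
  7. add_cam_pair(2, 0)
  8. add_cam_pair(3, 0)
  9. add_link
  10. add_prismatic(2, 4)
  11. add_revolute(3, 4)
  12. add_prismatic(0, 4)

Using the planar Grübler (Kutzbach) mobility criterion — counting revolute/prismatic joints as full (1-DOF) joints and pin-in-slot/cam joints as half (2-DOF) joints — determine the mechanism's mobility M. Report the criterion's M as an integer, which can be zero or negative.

M = -1

(L,J1,J2)=(1,0,0); link0 fixed
link1: (2,0,0)
P 0-1 [J1]: (2,1,0)
link2: (3,1,0)
P 1-2 [J1]: (3,2,0)
link3: (4,2,0)
C 2-3 [J2]: (4,2,1)
C 2-0 [J2]: (4,2,2)
C 3-0 [J2]: (4,2,3)
link4: (5,2,3)
P 2-4 [J1]: (5,3,3)
R 3-4 [J1]: (5,4,3)
P 0-4 [J1]: (5,5,3)
Grübler: 3·4 − 2·5 − 3 = -1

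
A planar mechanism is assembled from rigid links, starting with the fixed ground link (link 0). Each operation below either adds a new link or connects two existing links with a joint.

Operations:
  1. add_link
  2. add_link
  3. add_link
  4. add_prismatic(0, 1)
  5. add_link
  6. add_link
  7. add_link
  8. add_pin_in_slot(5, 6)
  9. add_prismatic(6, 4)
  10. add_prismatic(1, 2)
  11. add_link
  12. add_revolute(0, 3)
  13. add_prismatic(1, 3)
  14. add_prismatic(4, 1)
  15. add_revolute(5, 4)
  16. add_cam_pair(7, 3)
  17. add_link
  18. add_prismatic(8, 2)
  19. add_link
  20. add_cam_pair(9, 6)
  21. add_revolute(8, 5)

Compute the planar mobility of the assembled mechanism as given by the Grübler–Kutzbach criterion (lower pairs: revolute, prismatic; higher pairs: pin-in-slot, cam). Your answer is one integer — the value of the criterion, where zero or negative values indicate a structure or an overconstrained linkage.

L=1 J1=0 J2=0
add link → L=2 J1=0 J2=0
add link → L=3 J1=0 J2=0
add link → L=4 J1=0 J2=0
P@0,1 dof=1 J1 → L=4 J1=1 J2=0
add link → L=5 J1=1 J2=0
add link → L=6 J1=1 J2=0
add link → L=7 J1=1 J2=0
PS@5,6 dof=2 J2 → L=7 J1=1 J2=1
P@6,4 dof=1 J1 → L=7 J1=2 J2=1
P@1,2 dof=1 J1 → L=7 J1=3 J2=1
add link → L=8 J1=3 J2=1
R@0,3 dof=1 J1 → L=8 J1=4 J2=1
P@1,3 dof=1 J1 → L=8 J1=5 J2=1
P@4,1 dof=1 J1 → L=8 J1=6 J2=1
R@5,4 dof=1 J1 → L=8 J1=7 J2=1
C@7,3 dof=2 J2 → L=8 J1=7 J2=2
add link → L=9 J1=7 J2=2
P@8,2 dof=1 J1 → L=9 J1=8 J2=2
add link → L=10 J1=8 J2=2
C@9,6 dof=2 J2 → L=10 J1=8 J2=3
R@8,5 dof=1 J1 → L=10 J1=9 J2=3
M=3(L−1)−2J1−J2=3·9−2·9−3=6

M = 6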